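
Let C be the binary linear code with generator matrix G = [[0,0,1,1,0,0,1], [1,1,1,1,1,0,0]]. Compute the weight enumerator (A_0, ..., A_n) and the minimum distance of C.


Weight distribution: A_0 = 1, A_3 = 1, A_4 = 1, A_5 = 1. Minimum distance d = 3.

Enumerate all 2^2 = 4 messages m ∈ F_2^2.
For each, compute codeword c = mG in F_2^7, then tally its weight.
  m = 00 → c = 0000000, weight = 0.
  m = 10 → c = 0011001, weight = 3.
  m = 01 → c = 1111100, weight = 5.
  m = 11 → c = 1100101, weight = 4.
Tally weights:
  weight 0: 1 codewords.
  weight 3: 1 codewords.
  weight 4: 1 codewords.
  weight 5: 1 codewords.
Minimum distance d = smallest w > 0 with A_w > 0 = 3.
Sanity: Σ A_w = 4 = 2^2 = 4 ✓.


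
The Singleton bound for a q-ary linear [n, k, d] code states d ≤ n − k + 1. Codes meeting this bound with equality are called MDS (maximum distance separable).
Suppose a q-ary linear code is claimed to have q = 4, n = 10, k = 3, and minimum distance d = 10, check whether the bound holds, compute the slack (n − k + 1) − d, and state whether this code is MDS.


Singleton RHS = n − k + 1 = 8, slack = -2, bound violated (no such code; not MDS).

Singleton bound: d ≤ n − k + 1.
Here n = 10, k = 3, so n − k + 1 = 8.
Given d = 10, check d ≤ 8: NO.
Slack = (n − k + 1) − d = -2.
The slack is negative: d = 10 exceeds n − k + 1 = 8 by 2, so the Singleton bound is violated and no linear [10, 3, 10]_4 code can exist. In particular it is not MDS (MDS requires d = n − k + 1 exactly).
Description: the claimed parameters are [10, 3, 10]_4; such a code would be impossible (violates the Singleton bound).


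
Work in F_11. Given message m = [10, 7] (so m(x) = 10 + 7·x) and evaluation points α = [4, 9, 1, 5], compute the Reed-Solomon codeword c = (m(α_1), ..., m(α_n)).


c = [5, 7, 6, 1]

Message polynomial: m(x) = 10 + 7·x (mod 11).
For each evaluation point α_i, compute m(α_i) mod 11:
  α_1 = 4: Horner steps 7 → 5, so m(4) = 5.
  α_2 = 9: Horner steps 7 → 7, so m(9) = 7.
  α_3 = 1: Horner steps 7 → 6, so m(1) = 6.
  α_4 = 5: Horner steps 7 → 1, so m(5) = 1.
Codeword c = [5, 7, 6, 1] ∈ F_11^4.


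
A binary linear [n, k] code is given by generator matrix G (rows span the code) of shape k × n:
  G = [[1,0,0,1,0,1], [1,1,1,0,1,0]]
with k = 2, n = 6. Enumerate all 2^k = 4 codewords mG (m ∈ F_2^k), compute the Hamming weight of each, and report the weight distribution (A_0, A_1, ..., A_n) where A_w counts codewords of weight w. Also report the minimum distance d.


Weight distribution: A_0 = 1, A_3 = 1, A_4 = 1, A_5 = 1. Minimum distance d = 3.

Enumerate all 2^2 = 4 messages m ∈ F_2^2.
For each, compute codeword c = mG in F_2^6, then tally its weight.
  m = 00 → c = 000000, weight = 0.
  m = 10 → c = 100101, weight = 3.
  m = 01 → c = 111010, weight = 4.
  m = 11 → c = 011111, weight = 5.
Tally weights:
  weight 0: 1 codewords.
  weight 3: 1 codewords.
  weight 4: 1 codewords.
  weight 5: 1 codewords.
Minimum distance d = smallest w > 0 with A_w > 0 = 3.
Sanity: Σ A_w = 4 = 2^2 = 4 ✓.


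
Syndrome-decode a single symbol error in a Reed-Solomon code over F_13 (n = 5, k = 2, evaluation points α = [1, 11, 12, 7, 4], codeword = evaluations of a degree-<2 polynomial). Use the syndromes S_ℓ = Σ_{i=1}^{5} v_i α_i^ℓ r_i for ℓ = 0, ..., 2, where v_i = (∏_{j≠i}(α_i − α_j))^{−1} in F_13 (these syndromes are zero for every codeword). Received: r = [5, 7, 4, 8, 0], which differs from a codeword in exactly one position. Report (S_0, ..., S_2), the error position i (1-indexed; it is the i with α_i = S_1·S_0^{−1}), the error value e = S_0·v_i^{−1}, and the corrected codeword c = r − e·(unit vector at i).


S = (6, 1, 11), error at position 2, error magnitude e = 10, c = [5, 10, 4, 8, 0].

Step 1: column multipliers v_i = (∏_{j≠i}(α_i − α_j))^{−1} mod 13.
  i = 1 (α = 1): (1−11)(1−12)(1−7)(1−4) = (−10)·(−11)·(−6)·(−3) = 1980 ≡ 4, so v_1 = 4^{−1} = 10 (mod 13).
  i = 2 (α = 11): (11−1)(11−12)(11−7)(11−4) = 10·(−1)·4·7 = −280 ≡ 6, so v_2 = 6^{−1} = 11 (mod 13).
  i = 3 (α = 12): (12−1)(12−11)(12−7)(12−4) = 11·1·5·8 = 440 ≡ 11, so v_3 = 11^{−1} = 6 (mod 13).
  i = 4 (α = 7): (7−1)(7−11)(7−12)(7−4) = 6·(−4)·(−5)·3 = 360 ≡ 9, so v_4 = 9^{−1} = 3 (mod 13).
  i = 5 (α = 4): (4−1)(4−11)(4−12)(4−7) = 3·(−7)·(−8)·(−3) = −504 ≡ 3, so v_5 = 3^{−1} = 9 (mod 13).
  v = [10, 11, 6, 3, 9].
Step 2: syndromes of r = [5, 7, 4, 8, 0] (all sums mod 13).
  S_0 = Σ v_i r_i = 10·5 + 11·7 + 6·4 + 3·8 + 9·0 = 175 ≡ 6.
  S_1 = Σ v_i α_i r_i = 10·1·5 + 11·11·7 + 6·12·4 + 3·7·8 + 9·4·0 = 1353 ≡ 1.
  α_i^2 mod 13 = [1, 4, 1, 10, 3].
  S_2 = Σ v_i α_i^2 r_i = 10·1·5 + 11·4·7 + 6·1·4 + 3·10·8 + 9·3·0 = 622 ≡ 11.
  S = (6, 1, 11) ≠ 0, so r is not a codeword (an error is present).
Step 3: locate the error. For a single error e at position i, S_ℓ = v_i·e·α_i^ℓ, so α_err = S_1/S_0.
  S_0^{−1} = 6^{−1} = 11 (mod 13), so α_err = 1·11 = 11 ≡ 11 = α_2. Error position i = 2.
  Consistency check: S_2/S_1 = 11·1 = 11 ≡ 11 = α_err ✓ (single-error assumption holds).
Step 4: error magnitude e = S_0/v_2 = S_0·∏_{j≠2}(α_2 − α_j) = 6·6 = 36 ≡ 10 (mod 13).
Step 5: correct position 2: c_2 = r_2 − e = 7 − 10 ≡ 10 (mod 13). Hence c = [5, 10, 4, 8, 0].
  Check: interpolating c through the α_i gives m(x) = 11 + 7·x (degree < 2) with m(α_i) = c_i for every i, so c is indeed a codeword.


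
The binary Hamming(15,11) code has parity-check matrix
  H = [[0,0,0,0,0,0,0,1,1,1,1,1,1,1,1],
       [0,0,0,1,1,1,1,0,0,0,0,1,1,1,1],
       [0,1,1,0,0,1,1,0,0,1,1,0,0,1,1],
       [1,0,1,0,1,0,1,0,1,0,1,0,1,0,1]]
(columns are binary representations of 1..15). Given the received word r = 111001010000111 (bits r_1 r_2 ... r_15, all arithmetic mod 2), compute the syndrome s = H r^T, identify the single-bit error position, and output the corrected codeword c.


s = (0, 0, 1, 0)^T, error position = 2, corrected codeword c = 101001010000111

Compute s = H r^T mod 2 one row at a time:
  s_1 = 1 + 0 + 0 + 0 + 0 + 1 + 1 + 1 = 4 ≡ 0 (mod 2).
  s_2 = 0 + 0 + 1 + 0 + 0 + 1 + 1 + 1 = 4 ≡ 0 (mod 2).
  s_3 = 1 + 1 + 1 + 0 + 0 + 0 + 1 + 1 = 5 ≡ 1 (mod 2).
  s_4 = 1 + 1 + 0 + 0 + 0 + 0 + 1 + 1 = 4 ≡ 0 (mod 2).
s = (0, 0, 1, 0)^T — this equals column 2 of H (binary 0010), so error is at position 2.
Correct: flip bit 2 of r = 111001010000111 to get c = 101001010000111.


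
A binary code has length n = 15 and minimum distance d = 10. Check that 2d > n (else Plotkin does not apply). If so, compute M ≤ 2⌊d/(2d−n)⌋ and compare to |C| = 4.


Plotkin bound M ≤ 4; given |C| = 4 ≤ bound (satisfied).

Check applicability: 2d = 20, n = 15.
2d − n = 5 > 0, so Plotkin applies.
Compute d/(2d−n) = 10/5 ≈ 2.0000.
⌊d/(2d−n)⌋ = 2.
Plotkin bound: M ≤ 2·2 = 4.
Given |C| = 4, check: satisfied.
This |C| is at the Plotkin bound.


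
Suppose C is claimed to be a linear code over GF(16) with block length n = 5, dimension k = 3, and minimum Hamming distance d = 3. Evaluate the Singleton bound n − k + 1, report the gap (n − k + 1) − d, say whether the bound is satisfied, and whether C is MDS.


Singleton RHS = n − k + 1 = 3, slack = 0, bound satisfied, MDS.

Singleton bound: d ≤ n − k + 1.
Here n = 5, k = 3, so n − k + 1 = 3.
Given d = 3, check d ≤ 3: YES.
Slack = (n − k + 1) − d = 0.
The code is MDS (slack = 0).
Description: the claimed parameters are [5, 3, 3]_16; such a code would be MDS (meets Singleton bound).


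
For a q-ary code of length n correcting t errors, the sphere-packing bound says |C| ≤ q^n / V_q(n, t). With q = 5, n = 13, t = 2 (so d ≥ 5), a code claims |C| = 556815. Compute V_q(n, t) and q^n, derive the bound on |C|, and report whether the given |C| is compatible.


V_q(n, t) = 1301, q^n = 1220703125, Hamming bound = 938280, |C| = 556815 ≤ bound (satisfied).

Step 1: Compute V_q(n, t) = Σ_{j=0}^2 C(n, j) (q−1)^j.
  j = 0: C(13,0)·(4)^0 = 1·1 = 1.
  j = 1: C(13,1)·(4)^1 = 13·4 = 52.
  j = 2: C(13,2)·(4)^2 = 78·16 = 1248.
  V_q(n, t) = 1 + 52 + 1248 = 1301.
Step 2: q^n = 5^13 = 1220703125.
Step 3: Hamming bound ⌊q^n / V_q(n,t)⌋ = ⌊1220703125/1301⌋ = 938280.
Step 4: Compare |C| = 556815 to 938280: satisfied.
The claimed |C| lies below the Hamming bound.


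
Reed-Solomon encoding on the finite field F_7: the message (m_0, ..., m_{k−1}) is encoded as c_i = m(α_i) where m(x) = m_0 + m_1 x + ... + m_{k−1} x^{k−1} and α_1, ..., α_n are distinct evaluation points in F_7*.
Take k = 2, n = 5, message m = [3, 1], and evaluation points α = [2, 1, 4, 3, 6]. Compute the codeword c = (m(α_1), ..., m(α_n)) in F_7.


c = [5, 4, 0, 6, 2]

Message polynomial: m(x) = 3 + 1·x (mod 7).
For each evaluation point α_i, compute m(α_i) mod 7:
  α_1 = 2: Horner steps 1 → 5, so m(2) = 5.
  α_2 = 1: Horner steps 1 → 4, so m(1) = 4.
  α_3 = 4: Horner steps 1 → 0, so m(4) = 0.
  α_4 = 3: Horner steps 1 → 6, so m(3) = 6.
  α_5 = 6: Horner steps 1 → 2, so m(6) = 2.
Codeword c = [5, 4, 0, 6, 2] ∈ F_7^5.


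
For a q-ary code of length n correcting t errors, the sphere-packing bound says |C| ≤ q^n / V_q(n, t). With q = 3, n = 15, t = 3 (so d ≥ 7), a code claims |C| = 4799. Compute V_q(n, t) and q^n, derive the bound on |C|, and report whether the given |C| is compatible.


V_q(n, t) = 4091, q^n = 14348907, Hamming bound = 3507, |C| = 4799 > bound (violated).

Step 1: Compute V_q(n, t) = Σ_{j=0}^3 C(n, j) (q−1)^j.
  j = 0: C(15,0)·(2)^0 = 1·1 = 1.
  j = 1: C(15,1)·(2)^1 = 15·2 = 30.
  j = 2: C(15,2)·(2)^2 = 105·4 = 420.
  j = 3: C(15,3)·(2)^3 = 455·8 = 3640.
  V_q(n, t) = 1 + 30 + 420 + 3640 = 4091.
Step 2: q^n = 3^15 = 14348907.
Step 3: Hamming bound ⌊q^n / V_q(n,t)⌋ = ⌊14348907/4091⌋ = 3507.
Step 4: Compare |C| = 4799 to 3507: violated.
The claimed |C| lies above the Hamming bound, so no 3-ary code of length 15 with d ≥ 7 can have 4799 codewords.


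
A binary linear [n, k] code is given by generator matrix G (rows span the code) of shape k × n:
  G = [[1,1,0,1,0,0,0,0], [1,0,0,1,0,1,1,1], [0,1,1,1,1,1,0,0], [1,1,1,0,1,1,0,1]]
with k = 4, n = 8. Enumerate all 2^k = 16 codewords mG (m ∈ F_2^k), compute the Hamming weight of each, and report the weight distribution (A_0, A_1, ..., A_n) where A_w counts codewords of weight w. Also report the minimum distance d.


Weight distribution: A_0 = 1, A_2 = 2, A_3 = 2, A_4 = 3, A_5 = 6, A_6 = 2. Minimum distance d = 2.

Enumerate all 2^4 = 16 messages m ∈ F_2^4.
For each, compute codeword c = mG in F_2^8, then tally its weight.
  m = 0000 → c = 00000000, weight = 0.
  m = 1000 → c = 11010000, weight = 3.
  m = 0100 → c = 10010111, weight = 5.
  m = 1100 → c = 01000111, weight = 4.
  m = 0010 → c = 01111100, weight = 5.
  m = 1010 → c = 10101100, weight = 4.
  m = 0110 → c = 11101011, weight = 6.
  m = 1110 → c = 00111011, weight = 5.
  m = 0001 → c = 11101101, weight = 6.
  m = 1001 → c = 00111101, weight = 5.
  m = 0101 → c = 01111010, weight = 5.
  m = 1101 → c = 10101010, weight = 4.
  m = 0011 → c = 10010001, weight = 3.
  m = 1011 → c = 01000001, weight = 2.
  m = 0111 → c = 00000110, weight = 2.
  m = 1111 → c = 11010110, weight = 5.
Tally weights:
  weight 0: 1 codewords.
  weight 2: 2 codewords.
  weight 3: 2 codewords.
  weight 4: 3 codewords.
  weight 5: 6 codewords.
  weight 6: 2 codewords.
Minimum distance d = smallest w > 0 with A_w > 0 = 2.
Sanity: Σ A_w = 16 = 2^4 = 16 ✓.


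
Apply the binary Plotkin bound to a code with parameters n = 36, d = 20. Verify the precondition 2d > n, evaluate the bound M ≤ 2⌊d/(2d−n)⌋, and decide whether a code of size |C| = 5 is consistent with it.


Plotkin bound M ≤ 10; given |C| = 5 ≤ bound (satisfied).

Check applicability: 2d = 40, n = 36.
2d − n = 4 > 0, so Plotkin applies.
Compute d/(2d−n) = 20/4 ≈ 5.0000.
⌊d/(2d−n)⌋ = 5.
Plotkin bound: M ≤ 2·5 = 10.
Given |C| = 5, check: satisfied.
This |C| is below the Plotkin bound.


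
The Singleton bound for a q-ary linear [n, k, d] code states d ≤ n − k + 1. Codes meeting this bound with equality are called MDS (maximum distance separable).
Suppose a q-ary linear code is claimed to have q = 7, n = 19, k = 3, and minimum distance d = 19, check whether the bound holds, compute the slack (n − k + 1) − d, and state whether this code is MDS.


Singleton RHS = n − k + 1 = 17, slack = -2, bound violated (no such code; not MDS).

Singleton bound: d ≤ n − k + 1.
Here n = 19, k = 3, so n − k + 1 = 17.
Given d = 19, check d ≤ 17: NO.
Slack = (n − k + 1) − d = -2.
The slack is negative: d = 19 exceeds n − k + 1 = 17 by 2, so the Singleton bound is violated and no linear [19, 3, 19]_7 code can exist. In particular it is not MDS (MDS requires d = n − k + 1 exactly).
Description: the claimed parameters are [19, 3, 19]_7; such a code would be impossible (violates the Singleton bound).


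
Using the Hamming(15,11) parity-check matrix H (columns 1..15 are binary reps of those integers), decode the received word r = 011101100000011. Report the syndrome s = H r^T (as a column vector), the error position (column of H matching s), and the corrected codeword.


s = (0, 1, 0, 1)^T, error position = 5, corrected codeword c = 011111100000011

Compute s = H r^T mod 2 one row at a time:
  s_1 = 0 + 0 + 0 + 0 + 0 + 0 + 1 + 1 = 2 ≡ 0 (mod 2).
  s_2 = 1 + 0 + 1 + 1 + 0 + 0 + 1 + 1 = 5 ≡ 1 (mod 2).
  s_3 = 1 + 1 + 1 + 1 + 0 + 0 + 1 + 1 = 6 ≡ 0 (mod 2).
  s_4 = 0 + 1 + 0 + 1 + 0 + 0 + 0 + 1 = 3 ≡ 1 (mod 2).
s = (0, 1, 0, 1)^T — this equals column 5 of H (binary 0101), so error is at position 5.
Correct: flip bit 5 of r = 011101100000011 to get c = 011111100000011.


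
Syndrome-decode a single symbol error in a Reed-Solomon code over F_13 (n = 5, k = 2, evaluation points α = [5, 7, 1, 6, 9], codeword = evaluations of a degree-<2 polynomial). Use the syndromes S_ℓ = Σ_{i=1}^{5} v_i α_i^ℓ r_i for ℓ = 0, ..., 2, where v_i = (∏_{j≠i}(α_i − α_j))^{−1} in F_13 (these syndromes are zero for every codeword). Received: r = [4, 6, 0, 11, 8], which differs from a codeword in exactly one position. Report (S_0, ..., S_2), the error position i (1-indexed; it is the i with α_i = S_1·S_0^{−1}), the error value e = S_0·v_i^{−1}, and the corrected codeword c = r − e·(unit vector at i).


S = (3, 5, 4), error at position 4, error magnitude e = 6, c = [4, 6, 0, 5, 8].

Step 1: column multipliers v_i = (∏_{j≠i}(α_i − α_j))^{−1} mod 13.
  i = 1 (α = 5): (5−7)(5−1)(5−6)(5−9) = (−2)·4·(−1)·(−4) = −32 ≡ 7, so v_1 = 7^{−1} = 2 (mod 13).
  i = 2 (α = 7): (7−5)(7−1)(7−6)(7−9) = 2·6·1·(−2) = −24 ≡ 2, so v_2 = 2^{−1} = 7 (mod 13).
  i = 3 (α = 1): (1−5)(1−7)(1−6)(1−9) = (−4)·(−6)·(−5)·(−8) = 960 ≡ 11, so v_3 = 11^{−1} = 6 (mod 13).
  i = 4 (α = 6): (6−5)(6−7)(6−1)(6−9) = 1·(−1)·5·(−3) = 15 ≡ 2, so v_4 = 2^{−1} = 7 (mod 13).
  i = 5 (α = 9): (9−5)(9−7)(9−1)(9−6) = 4·2·8·3 = 192 ≡ 10, so v_5 = 10^{−1} = 4 (mod 13).
  v = [2, 7, 6, 7, 4].
Step 2: syndromes of r = [4, 6, 0, 11, 8] (all sums mod 13).
  S_0 = Σ v_i r_i = 2·4 + 7·6 + 6·0 + 7·11 + 4·8 = 159 ≡ 3.
  S_1 = Σ v_i α_i r_i = 2·5·4 + 7·7·6 + 6·1·0 + 7·6·11 + 4·9·8 = 1084 ≡ 5.
  α_i^2 mod 13 = [12, 10, 1, 10, 3].
  S_2 = Σ v_i α_i^2 r_i = 2·12·4 + 7·10·6 + 6·1·0 + 7·10·11 + 4·3·8 = 1382 ≡ 4.
  S = (3, 5, 4) ≠ 0, so r is not a codeword (an error is present).
Step 3: locate the error. For a single error e at position i, S_ℓ = v_i·e·α_i^ℓ, so α_err = S_1/S_0.
  S_0^{−1} = 3^{−1} = 9 (mod 13), so α_err = 5·9 = 45 ≡ 6 = α_4. Error position i = 4.
  Consistency check: S_2/S_1 = 4·8 = 32 ≡ 6 = α_err ✓ (single-error assumption holds).
Step 4: error magnitude e = S_0/v_4 = S_0·∏_{j≠4}(α_4 − α_j) = 3·2 = 6 ≡ 6 (mod 13).
Step 5: correct position 4: c_4 = r_4 − e = 11 − 6 ≡ 5 (mod 13). Hence c = [4, 6, 0, 5, 8].
  Check: interpolating c through the α_i gives m(x) = 12 + 1·x (degree < 2) with m(α_i) = c_i for every i, so c is indeed a codeword.


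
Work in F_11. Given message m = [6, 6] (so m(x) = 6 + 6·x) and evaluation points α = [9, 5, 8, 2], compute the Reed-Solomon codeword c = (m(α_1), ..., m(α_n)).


c = [5, 3, 10, 7]

Message polynomial: m(x) = 6 + 6·x (mod 11).
For each evaluation point α_i, compute m(α_i) mod 11:
  α_1 = 9: Horner steps 6 → 5, so m(9) = 5.
  α_2 = 5: Horner steps 6 → 3, so m(5) = 3.
  α_3 = 8: Horner steps 6 → 10, so m(8) = 10.
  α_4 = 2: Horner steps 6 → 7, so m(2) = 7.
Codeword c = [5, 3, 10, 7] ∈ F_11^4.


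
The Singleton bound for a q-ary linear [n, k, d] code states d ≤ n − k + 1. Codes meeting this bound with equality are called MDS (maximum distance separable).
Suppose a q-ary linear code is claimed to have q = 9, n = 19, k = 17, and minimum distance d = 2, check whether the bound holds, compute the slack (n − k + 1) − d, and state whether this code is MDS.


Singleton RHS = n − k + 1 = 3, slack = 1, bound satisfied, not MDS.

Singleton bound: d ≤ n − k + 1.
Here n = 19, k = 17, so n − k + 1 = 3.
Given d = 2, check d ≤ 3: YES.
Slack = (n − k + 1) − d = 1.
The code is NOT MDS (slack = 1 > 0).
Description: the claimed parameters are [19, 17, 2]_9; such a code would be non-MDS.


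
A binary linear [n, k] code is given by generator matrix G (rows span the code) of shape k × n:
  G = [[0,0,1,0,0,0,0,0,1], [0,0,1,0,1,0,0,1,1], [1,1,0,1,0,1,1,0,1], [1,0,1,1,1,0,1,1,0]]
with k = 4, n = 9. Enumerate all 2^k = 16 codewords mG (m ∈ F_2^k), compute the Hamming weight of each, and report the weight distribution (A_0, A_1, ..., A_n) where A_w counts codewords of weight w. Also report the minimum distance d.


Weight distribution: A_0 = 1, A_2 = 3, A_4 = 5, A_6 = 5, A_8 = 2. Minimum distance d = 2.

Enumerate all 2^4 = 16 messages m ∈ F_2^4.
For each, compute codeword c = mG in F_2^9, then tally its weight.
  m = 0000 → c = 000000000, weight = 0.
  m = 1000 → c = 001000001, weight = 2.
  m = 0100 → c = 001010011, weight = 4.
  m = 1100 → c = 000010010, weight = 2.
  m = 0010 → c = 110101101, weight = 6.
  m = 1010 → c = 111101100, weight = 6.
  m = 0110 → c = 111111110, weight = 8.
  m = 1110 → c = 110111111, weight = 8.
  m = 0001 → c = 101110110, weight = 6.
  m = 1001 → c = 100110111, weight = 6.
  m = 0101 → c = 100100101, weight = 4.
  m = 1101 → c = 101100100, weight = 4.
  m = 0011 → c = 011011011, weight = 6.
  m = 1011 → c = 010011010, weight = 4.
  m = 0111 → c = 010001000, weight = 2.
  m = 1111 → c = 011001001, weight = 4.
Tally weights:
  weight 0: 1 codewords.
  weight 2: 3 codewords.
  weight 4: 5 codewords.
  weight 6: 5 codewords.
  weight 8: 2 codewords.
Minimum distance d = smallest w > 0 with A_w > 0 = 2.
Sanity: Σ A_w = 16 = 2^4 = 16 ✓.


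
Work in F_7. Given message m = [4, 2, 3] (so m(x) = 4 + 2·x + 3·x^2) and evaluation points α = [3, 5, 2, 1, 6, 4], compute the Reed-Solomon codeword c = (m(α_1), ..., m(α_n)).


c = [2, 5, 6, 2, 5, 4]

Message polynomial: m(x) = 4 + 2·x + 3·x^2 (mod 7).
For each evaluation point α_i, compute m(α_i) mod 7:
  α_1 = 3: Horner steps 3 → 4 → 2, so m(3) = 2.
  α_2 = 5: Horner steps 3 → 3 → 5, so m(5) = 5.
  α_3 = 2: Horner steps 3 → 1 → 6, so m(2) = 6.
  α_4 = 1: Horner steps 3 → 5 → 2, so m(1) = 2.
  α_5 = 6: Horner steps 3 → 6 → 5, so m(6) = 5.
  α_6 = 4: Horner steps 3 → 0 → 4, so m(4) = 4.
Codeword c = [2, 5, 6, 2, 5, 4] ∈ F_7^6.


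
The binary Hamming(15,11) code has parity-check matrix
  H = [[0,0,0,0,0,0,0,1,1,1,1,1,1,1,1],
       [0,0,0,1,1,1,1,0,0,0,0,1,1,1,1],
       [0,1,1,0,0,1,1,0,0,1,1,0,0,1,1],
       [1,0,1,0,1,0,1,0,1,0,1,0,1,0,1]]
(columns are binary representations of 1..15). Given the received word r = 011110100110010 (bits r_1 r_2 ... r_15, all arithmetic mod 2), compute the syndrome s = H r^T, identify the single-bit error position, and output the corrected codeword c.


s = (1, 0, 0, 0)^T, error position = 8, corrected codeword c = 011110110110010

Compute s = H r^T mod 2 one row at a time:
  s_1 = 0 + 0 + 1 + 1 + 0 + 0 + 1 + 0 = 3 ≡ 1 (mod 2).
  s_2 = 1 + 1 + 0 + 1 + 0 + 0 + 1 + 0 = 4 ≡ 0 (mod 2).
  s_3 = 1 + 1 + 0 + 1 + 1 + 1 + 1 + 0 = 6 ≡ 0 (mod 2).
  s_4 = 0 + 1 + 1 + 1 + 0 + 1 + 0 + 0 = 4 ≡ 0 (mod 2).
s = (1, 0, 0, 0)^T — this equals column 8 of H (binary 1000), so error is at position 8.
Correct: flip bit 8 of r = 011110100110010 to get c = 011110110110010.


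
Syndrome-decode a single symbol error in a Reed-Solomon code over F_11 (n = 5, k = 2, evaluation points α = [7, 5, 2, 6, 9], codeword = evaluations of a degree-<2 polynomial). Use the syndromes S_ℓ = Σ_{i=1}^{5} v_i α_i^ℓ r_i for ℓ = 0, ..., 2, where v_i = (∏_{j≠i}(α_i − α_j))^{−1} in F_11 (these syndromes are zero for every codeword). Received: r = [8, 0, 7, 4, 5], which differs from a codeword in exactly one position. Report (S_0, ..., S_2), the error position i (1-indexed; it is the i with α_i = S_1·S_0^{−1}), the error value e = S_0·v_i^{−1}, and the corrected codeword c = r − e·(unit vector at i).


S = (4, 8, 5), error at position 3, error magnitude e = 8, c = [8, 0, 10, 4, 5].

Step 1: column multipliers v_i = (∏_{j≠i}(α_i − α_j))^{−1} mod 11.
  i = 1 (α = 7): (7−5)(7−2)(7−6)(7−9) = 2·5·1·(−2) = −20 ≡ 2, so v_1 = 2^{−1} = 6 (mod 11).
  i = 2 (α = 5): (5−7)(5−2)(5−6)(5−9) = (−2)·3·(−1)·(−4) = −24 ≡ 9, so v_2 = 9^{−1} = 5 (mod 11).
  i = 3 (α = 2): (2−7)(2−5)(2−6)(2−9) = (−5)·(−3)·(−4)·(−7) = 420 ≡ 2, so v_3 = 2^{−1} = 6 (mod 11).
  i = 4 (α = 6): (6−7)(6−5)(6−2)(6−9) = (−1)·1·4·(−3) = 12 ≡ 1, so v_4 = 1^{−1} = 1 (mod 11).
  i = 5 (α = 9): (9−7)(9−5)(9−2)(9−6) = 2·4·7·3 = 168 ≡ 3, so v_5 = 3^{−1} = 4 (mod 11).
  v = [6, 5, 6, 1, 4].
Step 2: syndromes of r = [8, 0, 7, 4, 5] (all sums mod 11).
  S_0 = Σ v_i r_i = 6·8 + 5·0 + 6·7 + 1·4 + 4·5 = 114 ≡ 4.
  S_1 = Σ v_i α_i r_i = 6·7·8 + 5·5·0 + 6·2·7 + 1·6·4 + 4·9·5 = 624 ≡ 8.
  α_i^2 mod 11 = [5, 3, 4, 3, 4].
  S_2 = Σ v_i α_i^2 r_i = 6·5·8 + 5·3·0 + 6·4·7 + 1·3·4 + 4·4·5 = 500 ≡ 5.
  S = (4, 8, 5) ≠ 0, so r is not a codeword (an error is present).
Step 3: locate the error. For a single error e at position i, S_ℓ = v_i·e·α_i^ℓ, so α_err = S_1/S_0.
  S_0^{−1} = 4^{−1} = 3 (mod 11), so α_err = 8·3 = 24 ≡ 2 = α_3. Error position i = 3.
  Consistency check: S_2/S_1 = 5·7 = 35 ≡ 2 = α_err ✓ (single-error assumption holds).
Step 4: error magnitude e = S_0/v_3 = S_0·∏_{j≠3}(α_3 − α_j) = 4·2 = 8 ≡ 8 (mod 11).
Step 5: correct position 3: c_3 = r_3 − e = 7 − 8 ≡ 10 (mod 11). Hence c = [8, 0, 10, 4, 5].
  Check: interpolating c through the α_i gives m(x) = 2 + 4·x (degree < 2) with m(α_i) = c_i for every i, so c is indeed a codeword.


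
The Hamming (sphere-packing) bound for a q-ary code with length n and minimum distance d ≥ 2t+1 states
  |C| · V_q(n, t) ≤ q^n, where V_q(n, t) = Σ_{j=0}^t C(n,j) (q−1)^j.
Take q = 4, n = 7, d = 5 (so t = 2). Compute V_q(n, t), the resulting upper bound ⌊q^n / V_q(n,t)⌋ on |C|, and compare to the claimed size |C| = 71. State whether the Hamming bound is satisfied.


V_q(n, t) = 211, q^n = 16384, Hamming bound = 77, |C| = 71 ≤ bound (satisfied).

Step 1: Compute V_q(n, t) = Σ_{j=0}^2 C(n, j) (q−1)^j.
  j = 0: C(7,0)·(3)^0 = 1·1 = 1.
  j = 1: C(7,1)·(3)^1 = 7·3 = 21.
  j = 2: C(7,2)·(3)^2 = 21·9 = 189.
  V_q(n, t) = 1 + 21 + 189 = 211.
Step 2: q^n = 4^7 = 16384.
Step 3: Hamming bound ⌊q^n / V_q(n,t)⌋ = ⌊16384/211⌋ = 77.
Step 4: Compare |C| = 71 to 77: satisfied.
The claimed |C| lies below the Hamming bound.


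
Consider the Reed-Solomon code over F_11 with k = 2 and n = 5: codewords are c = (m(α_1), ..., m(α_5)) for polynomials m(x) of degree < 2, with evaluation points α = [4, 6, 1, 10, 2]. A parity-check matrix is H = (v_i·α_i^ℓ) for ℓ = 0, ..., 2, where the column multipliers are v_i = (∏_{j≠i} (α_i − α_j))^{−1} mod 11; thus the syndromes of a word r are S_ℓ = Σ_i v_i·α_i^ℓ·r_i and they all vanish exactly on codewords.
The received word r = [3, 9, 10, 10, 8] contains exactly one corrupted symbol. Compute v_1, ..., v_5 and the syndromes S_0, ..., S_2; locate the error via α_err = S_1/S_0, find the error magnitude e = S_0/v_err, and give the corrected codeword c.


S = (9, 9, 9), error at position 3, error magnitude e = 5, c = [3, 9, 5, 10, 8].

Step 1: column multipliers v_i = (∏_{j≠i}(α_i − α_j))^{−1} mod 11.
  i = 1 (α = 4): (4−6)(4−1)(4−10)(4−2) = (−2)·3·(−6)·2 = 72 ≡ 6, so v_1 = 6^{−1} = 2 (mod 11).
  i = 2 (α = 6): (6−4)(6−1)(6−10)(6−2) = 2·5·(−4)·4 = −160 ≡ 5, so v_2 = 5^{−1} = 9 (mod 11).
  i = 3 (α = 1): (1−4)(1−6)(1−10)(1−2) = (−3)·(−5)·(−9)·(−1) = 135 ≡ 3, so v_3 = 3^{−1} = 4 (mod 11).
  i = 4 (α = 10): (10−4)(10−6)(10−1)(10−2) = 6·4·9·8 = 1728 ≡ 1, so v_4 = 1^{−1} = 1 (mod 11).
  i = 5 (α = 2): (2−4)(2−6)(2−1)(2−10) = (−2)·(−4)·1·(−8) = −64 ≡ 2, so v_5 = 2^{−1} = 6 (mod 11).
  v = [2, 9, 4, 1, 6].
Step 2: syndromes of r = [3, 9, 10, 10, 8] (all sums mod 11).
  S_0 = Σ v_i r_i = 2·3 + 9·9 + 4·10 + 1·10 + 6·8 = 185 ≡ 9.
  S_1 = Σ v_i α_i r_i = 2·4·3 + 9·6·9 + 4·1·10 + 1·10·10 + 6·2·8 = 746 ≡ 9.
  α_i^2 mod 11 = [5, 3, 1, 1, 4].
  S_2 = Σ v_i α_i^2 r_i = 2·5·3 + 9·3·9 + 4·1·10 + 1·1·10 + 6·4·8 = 515 ≡ 9.
  S = (9, 9, 9) ≠ 0, so r is not a codeword (an error is present).
Step 3: locate the error. For a single error e at position i, S_ℓ = v_i·e·α_i^ℓ, so α_err = S_1/S_0.
  S_0^{−1} = 9^{−1} = 5 (mod 11), so α_err = 9·5 = 45 ≡ 1 = α_3. Error position i = 3.
  Consistency check: S_2/S_1 = 9·5 = 45 ≡ 1 = α_err ✓ (single-error assumption holds).
Step 4: error magnitude e = S_0/v_3 = S_0·∏_{j≠3}(α_3 − α_j) = 9·3 = 27 ≡ 5 (mod 11).
Step 5: correct position 3: c_3 = r_3 − e = 10 − 5 ≡ 5 (mod 11). Hence c = [3, 9, 5, 10, 8].
  Check: interpolating c through the α_i gives m(x) = 2 + 3·x (degree < 2) with m(α_i) = c_i for every i, so c is indeed a codeword.


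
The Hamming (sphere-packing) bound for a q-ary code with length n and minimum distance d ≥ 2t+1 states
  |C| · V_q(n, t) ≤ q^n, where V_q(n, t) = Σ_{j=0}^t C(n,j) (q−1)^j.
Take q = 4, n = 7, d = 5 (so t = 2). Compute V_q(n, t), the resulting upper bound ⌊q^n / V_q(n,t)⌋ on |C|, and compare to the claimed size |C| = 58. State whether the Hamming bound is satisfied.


V_q(n, t) = 211, q^n = 16384, Hamming bound = 77, |C| = 58 ≤ bound (satisfied).

Step 1: Compute V_q(n, t) = Σ_{j=0}^2 C(n, j) (q−1)^j.
  j = 0: C(7,0)·(3)^0 = 1·1 = 1.
  j = 1: C(7,1)·(3)^1 = 7·3 = 21.
  j = 2: C(7,2)·(3)^2 = 21·9 = 189.
  V_q(n, t) = 1 + 21 + 189 = 211.
Step 2: q^n = 4^7 = 16384.
Step 3: Hamming bound ⌊q^n / V_q(n,t)⌋ = ⌊16384/211⌋ = 77.
Step 4: Compare |C| = 58 to 77: satisfied.
The claimed |C| lies below the Hamming bound.


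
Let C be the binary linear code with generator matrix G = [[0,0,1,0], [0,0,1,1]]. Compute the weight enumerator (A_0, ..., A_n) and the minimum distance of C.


Weight distribution: A_0 = 1, A_1 = 2, A_2 = 1. Minimum distance d = 1.

Enumerate all 2^2 = 4 messages m ∈ F_2^2.
For each, compute codeword c = mG in F_2^4, then tally its weight.
  m = 00 → c = 0000, weight = 0.
  m = 10 → c = 0010, weight = 1.
  m = 01 → c = 0011, weight = 2.
  m = 11 → c = 0001, weight = 1.
Tally weights:
  weight 0: 1 codewords.
  weight 1: 2 codewords.
  weight 2: 1 codewords.
Minimum distance d = smallest w > 0 with A_w > 0 = 1.
Sanity: Σ A_w = 4 = 2^2 = 4 ✓.


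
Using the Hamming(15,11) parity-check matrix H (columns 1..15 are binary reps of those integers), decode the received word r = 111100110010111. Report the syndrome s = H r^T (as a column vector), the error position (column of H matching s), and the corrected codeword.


s = (1, 1, 0, 0)^T, error position = 12, corrected codeword c = 111100110011111

Compute s = H r^T mod 2 one row at a time:
  s_1 = 1 + 0 + 0 + 1 + 0 + 1 + 1 + 1 = 5 ≡ 1 (mod 2).
  s_2 = 1 + 0 + 0 + 1 + 0 + 1 + 1 + 1 = 5 ≡ 1 (mod 2).
  s_3 = 1 + 1 + 0 + 1 + 0 + 1 + 1 + 1 = 6 ≡ 0 (mod 2).
  s_4 = 1 + 1 + 0 + 1 + 0 + 1 + 1 + 1 = 6 ≡ 0 (mod 2).
s = (1, 1, 0, 0)^T — this equals column 12 of H (binary 1100), so error is at position 12.
Correct: flip bit 12 of r = 111100110010111 to get c = 111100110011111.


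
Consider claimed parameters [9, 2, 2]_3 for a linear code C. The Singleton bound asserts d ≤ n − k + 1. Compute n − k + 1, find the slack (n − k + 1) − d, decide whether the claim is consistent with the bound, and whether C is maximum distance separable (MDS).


Singleton RHS = n − k + 1 = 8, slack = 6, bound satisfied, not MDS.

Singleton bound: d ≤ n − k + 1.
Here n = 9, k = 2, so n − k + 1 = 8.
Given d = 2, check d ≤ 8: YES.
Slack = (n − k + 1) − d = 6.
The code is NOT MDS (slack = 6 > 0).
Description: the claimed parameters are [9, 2, 2]_3; such a code would be non-MDS.


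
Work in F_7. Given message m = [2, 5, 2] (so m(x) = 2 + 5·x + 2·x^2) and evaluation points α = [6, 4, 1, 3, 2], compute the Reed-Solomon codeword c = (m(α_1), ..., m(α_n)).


c = [6, 5, 2, 0, 6]

Message polynomial: m(x) = 2 + 5·x + 2·x^2 (mod 7).
For each evaluation point α_i, compute m(α_i) mod 7:
  α_1 = 6: Horner steps 2 → 3 → 6, so m(6) = 6.
  α_2 = 4: Horner steps 2 → 6 → 5, so m(4) = 5.
  α_3 = 1: Horner steps 2 → 0 → 2, so m(1) = 2.
  α_4 = 3: Horner steps 2 → 4 → 0, so m(3) = 0.
  α_5 = 2: Horner steps 2 → 2 → 6, so m(2) = 6.
Codeword c = [6, 5, 2, 0, 6] ∈ F_7^5.


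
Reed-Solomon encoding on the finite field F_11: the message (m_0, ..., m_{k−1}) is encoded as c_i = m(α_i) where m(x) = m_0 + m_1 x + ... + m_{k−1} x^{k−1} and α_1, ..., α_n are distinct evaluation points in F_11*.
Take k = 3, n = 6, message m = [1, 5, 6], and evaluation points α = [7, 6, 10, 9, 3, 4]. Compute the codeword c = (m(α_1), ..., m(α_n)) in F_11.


c = [0, 5, 2, 4, 4, 7]

Message polynomial: m(x) = 1 + 5·x + 6·x^2 (mod 11).
For each evaluation point α_i, compute m(α_i) mod 11:
  α_1 = 7: Horner steps 6 → 3 → 0, so m(7) = 0.
  α_2 = 6: Horner steps 6 → 8 → 5, so m(6) = 5.
  α_3 = 10: Horner steps 6 → 10 → 2, so m(10) = 2.
  α_4 = 9: Horner steps 6 → 4 → 4, so m(9) = 4.
  α_5 = 3: Horner steps 6 → 1 → 4, so m(3) = 4.
  α_6 = 4: Horner steps 6 → 7 → 7, so m(4) = 7.
Codeword c = [0, 5, 2, 4, 4, 7] ∈ F_11^6.


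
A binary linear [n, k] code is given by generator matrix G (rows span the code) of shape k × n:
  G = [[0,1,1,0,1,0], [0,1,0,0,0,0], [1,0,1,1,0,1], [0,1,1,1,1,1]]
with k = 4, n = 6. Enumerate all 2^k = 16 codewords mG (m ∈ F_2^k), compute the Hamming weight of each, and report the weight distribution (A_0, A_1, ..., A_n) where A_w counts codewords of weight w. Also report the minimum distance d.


Weight distribution: A_0 = 1, A_1 = 1, A_2 = 4, A_3 = 4, A_4 = 3, A_5 = 3. Minimum distance d = 1.

Enumerate all 2^4 = 16 messages m ∈ F_2^4.
For each, compute codeword c = mG in F_2^6, then tally its weight.
  m = 0000 → c = 000000, weight = 0.
  m = 1000 → c = 011010, weight = 3.
  m = 0100 → c = 010000, weight = 1.
  m = 1100 → c = 001010, weight = 2.
  m = 0010 → c = 101101, weight = 4.
  m = 1010 → c = 110111, weight = 5.
  m = 0110 → c = 111101, weight = 5.
  m = 1110 → c = 100111, weight = 4.
  m = 0001 → c = 011111, weight = 5.
  m = 1001 → c = 000101, weight = 2.
  m = 0101 → c = 001111, weight = 4.
  m = 1101 → c = 010101, weight = 3.
  m = 0011 → c = 110010, weight = 3.
  m = 1011 → c = 101000, weight = 2.
  m = 0111 → c = 100010, weight = 2.
  m = 1111 → c = 111000, weight = 3.
Tally weights:
  weight 0: 1 codewords.
  weight 1: 1 codewords.
  weight 2: 4 codewords.
  weight 3: 4 codewords.
  weight 4: 3 codewords.
  weight 5: 3 codewords.
Minimum distance d = smallest w > 0 with A_w > 0 = 1.
Sanity: Σ A_w = 16 = 2^4 = 16 ✓.


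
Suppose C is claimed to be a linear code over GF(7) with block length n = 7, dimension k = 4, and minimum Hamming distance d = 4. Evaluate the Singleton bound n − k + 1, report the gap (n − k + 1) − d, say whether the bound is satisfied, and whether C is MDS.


Singleton RHS = n − k + 1 = 4, slack = 0, bound satisfied, MDS.

Singleton bound: d ≤ n − k + 1.
Here n = 7, k = 4, so n − k + 1 = 4.
Given d = 4, check d ≤ 4: YES.
Slack = (n − k + 1) − d = 0.
The code is MDS (slack = 0).
Description: the claimed parameters are [7, 4, 4]_7; such a code would be MDS (meets Singleton bound).


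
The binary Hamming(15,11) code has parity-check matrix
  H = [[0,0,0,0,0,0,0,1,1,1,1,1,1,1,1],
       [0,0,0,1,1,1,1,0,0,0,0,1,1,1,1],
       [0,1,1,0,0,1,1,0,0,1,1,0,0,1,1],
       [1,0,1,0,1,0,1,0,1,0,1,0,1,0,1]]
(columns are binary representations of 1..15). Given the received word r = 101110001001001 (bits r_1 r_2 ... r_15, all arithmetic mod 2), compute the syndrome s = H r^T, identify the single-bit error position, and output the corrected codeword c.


s = (1, 0, 0, 1)^T, error position = 9, corrected codeword c = 101110000001001

Compute s = H r^T mod 2 one row at a time:
  s_1 = 0 + 1 + 0 + 0 + 1 + 0 + 0 + 1 = 3 ≡ 1 (mod 2).
  s_2 = 1 + 1 + 0 + 0 + 1 + 0 + 0 + 1 = 4 ≡ 0 (mod 2).
  s_3 = 0 + 1 + 0 + 0 + 0 + 0 + 0 + 1 = 2 ≡ 0 (mod 2).
  s_4 = 1 + 1 + 1 + 0 + 1 + 0 + 0 + 1 = 5 ≡ 1 (mod 2).
s = (1, 0, 0, 1)^T — this equals column 9 of H (binary 1001), so error is at position 9.
Correct: flip bit 9 of r = 101110001001001 to get c = 101110000001001.


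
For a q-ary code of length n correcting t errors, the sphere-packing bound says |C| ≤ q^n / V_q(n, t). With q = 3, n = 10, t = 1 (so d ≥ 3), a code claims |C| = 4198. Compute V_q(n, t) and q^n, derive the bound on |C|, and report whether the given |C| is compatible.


V_q(n, t) = 21, q^n = 59049, Hamming bound = 2811, |C| = 4198 > bound (violated).

Step 1: Compute V_q(n, t) = Σ_{j=0}^1 C(n, j) (q−1)^j.
  j = 0: C(10,0)·(2)^0 = 1·1 = 1.
  j = 1: C(10,1)·(2)^1 = 10·2 = 20.
  V_q(n, t) = 1 + 20 = 21.
Step 2: q^n = 3^10 = 59049.
Step 3: Hamming bound ⌊q^n / V_q(n,t)⌋ = ⌊59049/21⌋ = 2811.
Step 4: Compare |C| = 4198 to 2811: violated.
The claimed |C| lies above the Hamming bound, so no 3-ary code of length 10 with d ≥ 3 can have 4198 codewords.


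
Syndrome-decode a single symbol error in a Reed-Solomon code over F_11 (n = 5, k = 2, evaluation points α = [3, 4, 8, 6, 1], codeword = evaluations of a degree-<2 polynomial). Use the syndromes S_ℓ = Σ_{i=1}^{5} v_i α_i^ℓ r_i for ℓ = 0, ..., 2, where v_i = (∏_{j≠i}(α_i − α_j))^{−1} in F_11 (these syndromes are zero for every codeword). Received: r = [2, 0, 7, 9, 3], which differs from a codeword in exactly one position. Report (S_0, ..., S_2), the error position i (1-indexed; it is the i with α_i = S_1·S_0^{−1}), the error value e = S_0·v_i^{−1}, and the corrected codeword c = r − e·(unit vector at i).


S = (4, 1, 3), error at position 1, error magnitude e = 1, c = [1, 0, 7, 9, 3].

Step 1: column multipliers v_i = (∏_{j≠i}(α_i − α_j))^{−1} mod 11.
  i = 1 (α = 3): (3−4)(3−8)(3−6)(3−1) = (−1)·(−5)·(−3)·2 = −30 ≡ 3, so v_1 = 3^{−1} = 4 (mod 11).
  i = 2 (α = 4): (4−3)(4−8)(4−6)(4−1) = 1·(−4)·(−2)·3 = 24 ≡ 2, so v_2 = 2^{−1} = 6 (mod 11).
  i = 3 (α = 8): (8−3)(8−4)(8−6)(8−1) = 5·4·2·7 = 280 ≡ 5, so v_3 = 5^{−1} = 9 (mod 11).
  i = 4 (α = 6): (6−3)(6−4)(6−8)(6−1) = 3·2·(−2)·5 = −60 ≡ 6, so v_4 = 6^{−1} = 2 (mod 11).
  i = 5 (α = 1): (1−3)(1−4)(1−8)(1−6) = (−2)·(−3)·(−7)·(−5) = 210 ≡ 1, so v_5 = 1^{−1} = 1 (mod 11).
  v = [4, 6, 9, 2, 1].
Step 2: syndromes of r = [2, 0, 7, 9, 3] (all sums mod 11).
  S_0 = Σ v_i r_i = 4·2 + 6·0 + 9·7 + 2·9 + 1·3 = 92 ≡ 4.
  S_1 = Σ v_i α_i r_i = 4·3·2 + 6·4·0 + 9·8·7 + 2·6·9 + 1·1·3 = 639 ≡ 1.
  α_i^2 mod 11 = [9, 5, 9, 3, 1].
  S_2 = Σ v_i α_i^2 r_i = 4·9·2 + 6·5·0 + 9·9·7 + 2·3·9 + 1·1·3 = 696 ≡ 3.
  S = (4, 1, 3) ≠ 0, so r is not a codeword (an error is present).
Step 3: locate the error. For a single error e at position i, S_ℓ = v_i·e·α_i^ℓ, so α_err = S_1/S_0.
  S_0^{−1} = 4^{−1} = 3 (mod 11), so α_err = 1·3 = 3 ≡ 3 = α_1. Error position i = 1.
  Consistency check: S_2/S_1 = 3·1 = 3 ≡ 3 = α_err ✓ (single-error assumption holds).
Step 4: error magnitude e = S_0/v_1 = S_0·∏_{j≠1}(α_1 − α_j) = 4·3 = 12 ≡ 1 (mod 11).
Step 5: correct position 1: c_1 = r_1 − e = 2 − 1 ≡ 1 (mod 11). Hence c = [1, 0, 7, 9, 3].
  Check: interpolating c through the α_i gives m(x) = 4 + 10·x (degree < 2) with m(α_i) = c_i for every i, so c is indeed a codeword.


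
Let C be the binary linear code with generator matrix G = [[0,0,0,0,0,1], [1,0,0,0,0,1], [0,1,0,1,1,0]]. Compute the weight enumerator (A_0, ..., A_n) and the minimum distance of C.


Weight distribution: A_0 = 1, A_1 = 2, A_2 = 1, A_3 = 1, A_4 = 2, A_5 = 1. Minimum distance d = 1.

Enumerate all 2^3 = 8 messages m ∈ F_2^3.
For each, compute codeword c = mG in F_2^6, then tally its weight.
  m = 000 → c = 000000, weight = 0.
  m = 100 → c = 000001, weight = 1.
  m = 010 → c = 100001, weight = 2.
  m = 110 → c = 100000, weight = 1.
  m = 001 → c = 010110, weight = 3.
  m = 101 → c = 010111, weight = 4.
  m = 011 → c = 110111, weight = 5.
  m = 111 → c = 110110, weight = 4.
Tally weights:
  weight 0: 1 codewords.
  weight 1: 2 codewords.
  weight 2: 1 codewords.
  weight 3: 1 codewords.
  weight 4: 2 codewords.
  weight 5: 1 codewords.
Minimum distance d = smallest w > 0 with A_w > 0 = 1.
Sanity: Σ A_w = 8 = 2^3 = 8 ✓.


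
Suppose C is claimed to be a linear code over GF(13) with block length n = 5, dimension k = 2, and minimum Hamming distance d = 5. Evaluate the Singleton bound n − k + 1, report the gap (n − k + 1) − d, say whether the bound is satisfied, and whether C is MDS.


Singleton RHS = n − k + 1 = 4, slack = -1, bound violated (no such code; not MDS).

Singleton bound: d ≤ n − k + 1.
Here n = 5, k = 2, so n − k + 1 = 4.
Given d = 5, check d ≤ 4: NO.
Slack = (n − k + 1) − d = -1.
The slack is negative: d = 5 exceeds n − k + 1 = 4 by 1, so the Singleton bound is violated and no linear [5, 2, 5]_13 code can exist. In particular it is not MDS (MDS requires d = n − k + 1 exactly).
Description: the claimed parameters are [5, 2, 5]_13; such a code would be impossible (violates the Singleton bound).


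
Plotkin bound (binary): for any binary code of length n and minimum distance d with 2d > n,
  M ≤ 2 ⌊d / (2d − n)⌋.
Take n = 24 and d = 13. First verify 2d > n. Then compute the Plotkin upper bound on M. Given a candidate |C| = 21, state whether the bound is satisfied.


Plotkin bound M ≤ 12; given |C| = 21 > bound (violated).

Check applicability: 2d = 26, n = 24.
2d − n = 2 > 0, so Plotkin applies.
Compute d/(2d−n) = 13/2 ≈ 6.5000.
⌊d/(2d−n)⌋ = 6.
Plotkin bound: M ≤ 2·6 = 12.
Given |C| = 21, check: VIOLATED.
This |C| is above the Plotkin bound, so no binary code with n = 24, d = 13 and 21 codewords exists.


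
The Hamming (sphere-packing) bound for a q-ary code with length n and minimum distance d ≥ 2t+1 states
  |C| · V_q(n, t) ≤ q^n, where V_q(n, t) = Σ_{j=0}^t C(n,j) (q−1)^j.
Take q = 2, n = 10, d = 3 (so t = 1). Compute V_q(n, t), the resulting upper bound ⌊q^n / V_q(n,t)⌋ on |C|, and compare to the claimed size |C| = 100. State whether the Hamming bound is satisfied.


V_q(n, t) = 11, q^n = 1024, Hamming bound = 93, |C| = 100 > bound (violated).

Step 1: Compute V_q(n, t) = Σ_{j=0}^1 C(n, j) (q−1)^j.
  j = 0: C(10,0)·(1)^0 = 1·1 = 1.
  j = 1: C(10,1)·(1)^1 = 10·1 = 10.
  V_q(n, t) = 1 + 10 = 11.
Step 2: q^n = 2^10 = 1024.
Step 3: Hamming bound ⌊q^n / V_q(n,t)⌋ = ⌊1024/11⌋ = 93.
Step 4: Compare |C| = 100 to 93: violated.
The claimed |C| lies above the Hamming bound, so no 2-ary code of length 10 with d ≥ 3 can have 100 codewords.
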